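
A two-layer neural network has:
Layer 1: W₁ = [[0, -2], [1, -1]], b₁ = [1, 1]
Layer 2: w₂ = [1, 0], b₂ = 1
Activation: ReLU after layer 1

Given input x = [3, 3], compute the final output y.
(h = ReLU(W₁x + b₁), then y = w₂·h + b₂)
y = 1

Layer 1 pre-activation: z₁ = [-5, 1]
After ReLU: h = [0, 1]
Layer 2 output: y = 1×0 + 0×1 + 1 = 1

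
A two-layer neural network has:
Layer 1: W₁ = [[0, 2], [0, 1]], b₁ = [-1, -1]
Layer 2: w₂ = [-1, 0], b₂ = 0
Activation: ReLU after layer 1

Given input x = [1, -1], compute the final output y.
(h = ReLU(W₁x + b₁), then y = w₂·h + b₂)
y = 0

Layer 1 pre-activation: z₁ = [-3, -2]
After ReLU: h = [0, 0]
Layer 2 output: y = -1×0 + 0×0 + 0 = 0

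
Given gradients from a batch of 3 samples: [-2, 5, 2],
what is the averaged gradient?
Average gradient = 1.667

Average = (1/3)(-2 + 5 + 2) = 5/3 = 1.667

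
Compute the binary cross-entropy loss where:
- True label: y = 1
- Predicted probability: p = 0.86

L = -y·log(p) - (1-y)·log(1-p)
L = 0.1508

L = -1·log(0.86) - 0·log(0.14) = -log(0.86) = 0.1508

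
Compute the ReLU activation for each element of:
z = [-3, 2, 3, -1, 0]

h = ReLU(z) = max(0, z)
h = [0, 2, 3, 0, 0]

ReLU applied element-wise: max(0,-3)=0, max(0,2)=2, max(0,3)=3, max(0,-1)=0, max(0,0)=0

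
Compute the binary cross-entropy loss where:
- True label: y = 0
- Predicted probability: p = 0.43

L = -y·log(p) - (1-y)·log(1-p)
L = 0.5621

L = -0·log(0.43) - 1·log(0.57) = -log(0.57) = 0.5621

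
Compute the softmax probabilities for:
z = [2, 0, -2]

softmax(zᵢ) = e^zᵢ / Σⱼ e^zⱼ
p = [0.8668, 0.1173, 0.0159]

exp(z) = [7.389, 1, 0.1353]
Sum = 8.524
p = [0.8668, 0.1173, 0.0159]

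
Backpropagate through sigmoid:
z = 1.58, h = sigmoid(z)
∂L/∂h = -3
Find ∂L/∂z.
∂L/∂z = -0.4249

σ(1.58) = 0.8292
σ'(1.58) = σ(1.58)(1 - σ(1.58)) = 0.8292 × 0.1708 = 0.1416
∂L/∂z = ∂L/∂h · σ'(z) = -3 × 0.1416 = -0.4249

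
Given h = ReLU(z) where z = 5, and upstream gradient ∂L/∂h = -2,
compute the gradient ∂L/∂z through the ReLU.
∂L/∂z = -2

h = ReLU(5) = 5
Since z > 0: ∂h/∂z = 1
∂L/∂z = ∂L/∂h · ∂h/∂z = -2 × 1 = -2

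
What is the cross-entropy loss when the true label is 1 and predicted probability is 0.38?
L = 0.9676

L = -1·log(0.38) - 0·log(0.62) = -log(0.38) = 0.9676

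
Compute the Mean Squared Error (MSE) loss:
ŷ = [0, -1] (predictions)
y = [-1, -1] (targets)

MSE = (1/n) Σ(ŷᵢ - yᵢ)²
MSE = 0.5

MSE = (1/2)((0--1)² + (-1--1)²) = (1/2)(1 + 0) = 0.5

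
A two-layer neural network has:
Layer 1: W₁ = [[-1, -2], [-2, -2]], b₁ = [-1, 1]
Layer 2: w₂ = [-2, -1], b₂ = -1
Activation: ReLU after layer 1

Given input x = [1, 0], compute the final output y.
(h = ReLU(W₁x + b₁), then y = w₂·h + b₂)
y = -1

Layer 1 pre-activation: z₁ = [-2, -1]
After ReLU: h = [0, 0]
Layer 2 output: y = -2×0 + -1×0 + -1 = -1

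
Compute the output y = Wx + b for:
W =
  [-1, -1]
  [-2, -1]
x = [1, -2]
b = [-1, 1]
y = [0, 1]

Wx = [-1×1 + -1×-2, -2×1 + -1×-2]
   = [1, 0]
y = Wx + b = [1 + -1, 0 + 1] = [0, 1]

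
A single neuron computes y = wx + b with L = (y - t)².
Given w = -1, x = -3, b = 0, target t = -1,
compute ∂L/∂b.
∂L/∂b = 8

y = wx + b = (-1)(-3) + 0 = 3
∂L/∂y = 2(y - t) = 2(3 - -1) = 8
∂y/∂b = 1
∂L/∂b = ∂L/∂y · ∂y/∂b = 8 × 1 = 8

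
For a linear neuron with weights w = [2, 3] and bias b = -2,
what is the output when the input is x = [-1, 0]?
y = -4

y = (2)(-1) + (3)(0) + -2 = -4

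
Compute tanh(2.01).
0.9647

tanh(2.01) = (e^(2.01) - e^(-2.01))/(e^(2.01) + e^(-2.01)) = 0.9647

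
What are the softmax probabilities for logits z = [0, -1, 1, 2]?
p = [0.0871, 0.0321, 0.2369, 0.6439]

exp(z) = [1, 0.3679, 2.718, 7.389]
Sum = 11.48
p = [0.0871, 0.0321, 0.2369, 0.6439]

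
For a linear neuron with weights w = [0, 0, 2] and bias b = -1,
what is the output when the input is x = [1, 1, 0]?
y = -1

y = (0)(1) + (0)(1) + (2)(0) + -1 = -1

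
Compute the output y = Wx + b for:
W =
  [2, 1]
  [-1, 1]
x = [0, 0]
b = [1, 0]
y = [1, 0]

Wx = [2×0 + 1×0, -1×0 + 1×0]
   = [0, 0]
y = Wx + b = [0 + 1, 0 + 0] = [1, 0]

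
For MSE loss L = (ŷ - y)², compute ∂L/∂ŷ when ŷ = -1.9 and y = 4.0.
∂L/∂ŷ = -11.8

∂L/∂ŷ = 2(ŷ - y) = 2(-1.9 - 4.0) = 2(-5.9) = -11.8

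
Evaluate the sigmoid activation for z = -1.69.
0.1558

sigmoid(-1.69) = 1/(1 + e^(1.69)) = 1/(1 + 5.419) = 0.1558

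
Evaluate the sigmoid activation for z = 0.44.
0.6083

sigmoid(0.44) = 1/(1 + e^(-0.44)) = 1/(1 + 0.644) = 0.6083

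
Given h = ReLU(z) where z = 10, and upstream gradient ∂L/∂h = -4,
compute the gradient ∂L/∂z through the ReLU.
∂L/∂z = -4

h = ReLU(10) = 10
Since z > 0: ∂h/∂z = 1
∂L/∂z = ∂L/∂h · ∂h/∂z = -4 × 1 = -4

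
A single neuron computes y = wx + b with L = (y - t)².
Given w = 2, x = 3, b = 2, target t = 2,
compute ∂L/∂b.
∂L/∂b = 12

y = wx + b = (2)(3) + 2 = 8
∂L/∂y = 2(y - t) = 2(8 - 2) = 12
∂y/∂b = 1
∂L/∂b = ∂L/∂y · ∂y/∂b = 12 × 1 = 12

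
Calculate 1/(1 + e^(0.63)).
0.3475

sigmoid(-0.63) = 1/(1 + e^(0.63)) = 1/(1 + 1.878) = 0.3475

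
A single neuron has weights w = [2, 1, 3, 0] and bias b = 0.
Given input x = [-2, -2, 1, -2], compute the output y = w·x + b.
y = -3

y = (2)(-2) + (1)(-2) + (3)(1) + (0)(-2) + 0 = -3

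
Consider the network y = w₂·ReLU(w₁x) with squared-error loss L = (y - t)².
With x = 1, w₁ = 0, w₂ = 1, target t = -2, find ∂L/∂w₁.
∂L/∂w₁ = 0

Forward pass:
z = w₁x = 0×1 = 0
h = ReLU(0) = 0
y = w₂h = 1×0 = 0

Backward pass:
∂L/∂y = 2(y - t) = 2(0 - -2) = 4
∂y/∂h = w₂ = 1
∂h/∂z = 0 (ReLU derivative)
∂z/∂w₁ = x = 1

∂L/∂w₁ = 4 × 1 × 0 × 1 = 0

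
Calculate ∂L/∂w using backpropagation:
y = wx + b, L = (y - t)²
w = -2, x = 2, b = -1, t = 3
∂L/∂w = -32

y = wx + b = (-2)(2) + -1 = -5
∂L/∂y = 2(y - t) = 2(-5 - 3) = -16
∂y/∂w = x = 2
∂L/∂w = ∂L/∂y · ∂y/∂w = -16 × 2 = -32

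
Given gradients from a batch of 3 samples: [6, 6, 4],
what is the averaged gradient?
Average gradient = 5.333

Average = (1/3)(6 + 6 + 4) = 16/3 = 5.333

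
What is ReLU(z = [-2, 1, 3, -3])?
h = [0, 1, 3, 0]

ReLU applied element-wise: max(0,-2)=0, max(0,1)=1, max(0,3)=3, max(0,-3)=0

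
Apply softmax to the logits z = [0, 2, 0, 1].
p = [0.0826, 0.6103, 0.0826, 0.2245]

exp(z) = [1, 7.389, 1, 2.718]
Sum = 12.11
p = [0.0826, 0.6103, 0.0826, 0.2245]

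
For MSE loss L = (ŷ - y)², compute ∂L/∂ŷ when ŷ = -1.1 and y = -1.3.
∂L/∂ŷ = 0.4

∂L/∂ŷ = 2(ŷ - y) = 2(-1.1 - -1.3) = 2(0.2) = 0.4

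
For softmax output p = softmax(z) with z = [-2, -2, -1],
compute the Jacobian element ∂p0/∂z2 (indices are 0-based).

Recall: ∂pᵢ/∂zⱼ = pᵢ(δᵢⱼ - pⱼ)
∂p0/∂z2 = -0.1221

p = softmax(z) = [0.2119, 0.2119, 0.5761]
p0 = 0.2119, p2 = 0.5761

∂p0/∂z2 = -p0 × p2 = -0.2119 × 0.5761 = -0.1221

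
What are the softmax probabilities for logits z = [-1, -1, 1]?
p = [0.1065, 0.1065, 0.787]

exp(z) = [0.3679, 0.3679, 2.718]
Sum = 3.454
p = [0.1065, 0.1065, 0.787]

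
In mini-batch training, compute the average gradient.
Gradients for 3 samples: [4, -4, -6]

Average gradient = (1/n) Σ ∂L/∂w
Average gradient = -2

Average = (1/3)(4 + -4 + -6) = -6/3 = -2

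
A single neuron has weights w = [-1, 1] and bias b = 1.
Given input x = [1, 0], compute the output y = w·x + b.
y = 0

y = (-1)(1) + (1)(0) + 1 = 0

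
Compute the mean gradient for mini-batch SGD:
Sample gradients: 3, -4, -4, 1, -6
Average gradient = -2

Average = (1/5)(3 + -4 + -4 + 1 + -6) = -10/5 = -2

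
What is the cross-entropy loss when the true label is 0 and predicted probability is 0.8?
L = 1.609

L = -0·log(0.8) - 1·log(0.2) = -log(0.2) = 1.609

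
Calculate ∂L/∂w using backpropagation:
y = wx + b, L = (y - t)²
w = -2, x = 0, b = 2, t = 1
∂L/∂w = 0

y = wx + b = (-2)(0) + 2 = 2
∂L/∂y = 2(y - t) = 2(2 - 1) = 2
∂y/∂w = x = 0
∂L/∂w = ∂L/∂y · ∂y/∂w = 2 × 0 = 0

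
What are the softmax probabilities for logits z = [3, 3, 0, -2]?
p = [0.4863, 0.4863, 0.0242, 0.0033]

exp(z) = [20.09, 20.09, 1, 0.1353]
Sum = 41.31
p = [0.4863, 0.4863, 0.0242, 0.0033]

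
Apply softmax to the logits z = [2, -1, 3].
p = [0.2654, 0.0132, 0.7214]

exp(z) = [7.389, 0.3679, 20.09]
Sum = 27.84
p = [0.2654, 0.0132, 0.7214]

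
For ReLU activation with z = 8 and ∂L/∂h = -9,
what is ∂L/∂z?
∂L/∂z = -9

h = ReLU(8) = 8
Since z > 0: ∂h/∂z = 1
∂L/∂z = ∂L/∂h · ∂h/∂z = -9 × 1 = -9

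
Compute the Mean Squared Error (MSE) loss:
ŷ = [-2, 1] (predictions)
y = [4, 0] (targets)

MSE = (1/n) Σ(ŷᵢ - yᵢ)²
MSE = 18.5

MSE = (1/2)((-2-4)² + (1-0)²) = (1/2)(36 + 1) = 18.5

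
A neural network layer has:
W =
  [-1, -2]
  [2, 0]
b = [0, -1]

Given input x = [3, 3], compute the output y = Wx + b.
y = [-9, 5]

Wx = [-1×3 + -2×3, 2×3 + 0×3]
   = [-9, 6]
y = Wx + b = [-9 + 0, 6 + -1] = [-9, 5]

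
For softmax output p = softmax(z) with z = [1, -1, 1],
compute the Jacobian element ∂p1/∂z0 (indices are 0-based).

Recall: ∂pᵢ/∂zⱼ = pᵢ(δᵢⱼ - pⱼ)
∂p1/∂z0 = -0.02968

p = softmax(z) = [0.4683, 0.06338, 0.4683]
p1 = 0.06338, p0 = 0.4683

∂p1/∂z0 = -p1 × p0 = -0.06338 × 0.4683 = -0.02968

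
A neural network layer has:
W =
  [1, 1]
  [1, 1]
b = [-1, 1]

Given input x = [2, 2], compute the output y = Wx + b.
y = [3, 5]

Wx = [1×2 + 1×2, 1×2 + 1×2]
   = [4, 4]
y = Wx + b = [4 + -1, 4 + 1] = [3, 5]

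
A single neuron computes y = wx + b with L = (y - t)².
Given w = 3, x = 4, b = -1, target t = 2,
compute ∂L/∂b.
∂L/∂b = 18

y = wx + b = (3)(4) + -1 = 11
∂L/∂y = 2(y - t) = 2(11 - 2) = 18
∂y/∂b = 1
∂L/∂b = ∂L/∂y · ∂y/∂b = 18 × 1 = 18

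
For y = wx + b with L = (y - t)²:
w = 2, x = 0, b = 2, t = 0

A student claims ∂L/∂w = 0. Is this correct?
Correct

y = (2)(0) + 2 = 2
∂L/∂y = 2(y - t) = 2(2 - 0) = 4
∂y/∂w = x = 0
∂L/∂w = 4 × 0 = 0

Claimed value: 0
Correct: The correct gradient is 0.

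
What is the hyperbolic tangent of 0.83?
0.6805

tanh(0.83) = (e^(0.83) - e^(-0.83))/(e^(0.83) + e^(-0.83)) = 0.6805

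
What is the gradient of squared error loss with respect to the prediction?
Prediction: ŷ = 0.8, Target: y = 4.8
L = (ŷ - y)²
∂L/∂ŷ = -8.0

∂L/∂ŷ = 2(ŷ - y) = 2(0.8 - 4.8) = 2(-4.0) = -8.0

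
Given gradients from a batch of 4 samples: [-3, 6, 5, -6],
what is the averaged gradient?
Average gradient = 0.5

Average = (1/4)(-3 + 6 + 5 + -6) = 2/4 = 0.5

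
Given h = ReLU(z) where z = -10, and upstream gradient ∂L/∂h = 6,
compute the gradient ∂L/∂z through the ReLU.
∂L/∂z = 0

h = ReLU(-10) = 0
Since z < 0: ∂h/∂z = 0
∂L/∂z = ∂L/∂h · ∂h/∂z = 6 × 0 = 0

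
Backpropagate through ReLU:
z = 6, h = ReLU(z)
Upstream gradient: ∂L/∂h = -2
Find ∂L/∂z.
∂L/∂z = -2

h = ReLU(6) = 6
Since z > 0: ∂h/∂z = 1
∂L/∂z = ∂L/∂h · ∂h/∂z = -2 × 1 = -2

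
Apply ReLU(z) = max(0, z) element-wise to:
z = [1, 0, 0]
h = [1, 0, 0]

ReLU applied element-wise: max(0,1)=1, max(0,0)=0, max(0,0)=0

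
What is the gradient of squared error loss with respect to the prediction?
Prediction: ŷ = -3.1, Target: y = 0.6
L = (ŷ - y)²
∂L/∂ŷ = -7.4

∂L/∂ŷ = 2(ŷ - y) = 2(-3.1 - 0.6) = 2(-3.7) = -7.4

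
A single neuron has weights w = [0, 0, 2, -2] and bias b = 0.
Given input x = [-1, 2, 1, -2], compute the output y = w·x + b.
y = 6

y = (0)(-1) + (0)(2) + (2)(1) + (-2)(-2) + 0 = 6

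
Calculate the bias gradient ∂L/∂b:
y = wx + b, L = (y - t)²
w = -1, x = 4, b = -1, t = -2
∂L/∂b = -6

y = wx + b = (-1)(4) + -1 = -5
∂L/∂y = 2(y - t) = 2(-5 - -2) = -6
∂y/∂b = 1
∂L/∂b = ∂L/∂y · ∂y/∂b = -6 × 1 = -6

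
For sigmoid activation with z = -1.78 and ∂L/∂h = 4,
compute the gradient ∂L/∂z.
∂L/∂z = 0.4939

σ(-1.78) = 0.1443
σ'(-1.78) = σ(-1.78)(1 - σ(-1.78)) = 0.1443 × 0.8557 = 0.1235
∂L/∂z = ∂L/∂h · σ'(z) = 4 × 0.1235 = 0.4939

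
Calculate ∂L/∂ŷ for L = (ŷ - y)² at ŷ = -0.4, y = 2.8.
∂L/∂ŷ = -6.4

∂L/∂ŷ = 2(ŷ - y) = 2(-0.4 - 2.8) = 2(-3.2) = -6.4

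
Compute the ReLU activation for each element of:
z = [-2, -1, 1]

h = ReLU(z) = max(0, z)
h = [0, 0, 1]

ReLU applied element-wise: max(0,-2)=0, max(0,-1)=0, max(0,1)=1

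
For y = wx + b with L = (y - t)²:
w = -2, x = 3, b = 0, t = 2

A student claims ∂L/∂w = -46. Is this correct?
Incorrect

y = (-2)(3) + 0 = -6
∂L/∂y = 2(y - t) = 2(-6 - 2) = -16
∂y/∂w = x = 3
∂L/∂w = -16 × 3 = -48

Claimed value: -46
Incorrect: The correct gradient is -48.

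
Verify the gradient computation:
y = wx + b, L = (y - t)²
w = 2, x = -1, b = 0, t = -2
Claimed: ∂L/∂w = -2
Incorrect

y = (2)(-1) + 0 = -2
∂L/∂y = 2(y - t) = 2(-2 - -2) = 0
∂y/∂w = x = -1
∂L/∂w = 0 × -1 = 0

Claimed value: -2
Incorrect: The correct gradient is 0.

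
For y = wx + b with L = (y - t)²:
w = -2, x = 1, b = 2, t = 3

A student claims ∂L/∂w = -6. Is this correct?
Correct

y = (-2)(1) + 2 = 0
∂L/∂y = 2(y - t) = 2(0 - 3) = -6
∂y/∂w = x = 1
∂L/∂w = -6 × 1 = -6

Claimed value: -6
Correct: The correct gradient is -6.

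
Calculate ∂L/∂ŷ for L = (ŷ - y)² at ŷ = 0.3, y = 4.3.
∂L/∂ŷ = -8.0

∂L/∂ŷ = 2(ŷ - y) = 2(0.3 - 4.3) = 2(-4.0) = -8.0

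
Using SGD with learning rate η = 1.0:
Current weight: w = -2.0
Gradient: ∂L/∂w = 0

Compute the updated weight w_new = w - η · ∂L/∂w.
w_new = -2

w_new = w - η·∂L/∂w = -2.0 - 1.0×(0) = -2.0 - (0) = -2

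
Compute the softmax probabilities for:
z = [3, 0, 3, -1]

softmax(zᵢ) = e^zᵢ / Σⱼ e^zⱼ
p = [0.4835, 0.0241, 0.4835, 0.0089]

exp(z) = [20.09, 1, 20.09, 0.3679]
Sum = 41.54
p = [0.4835, 0.0241, 0.4835, 0.0089]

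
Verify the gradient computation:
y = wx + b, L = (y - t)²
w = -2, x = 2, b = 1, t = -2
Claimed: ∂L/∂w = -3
Incorrect

y = (-2)(2) + 1 = -3
∂L/∂y = 2(y - t) = 2(-3 - -2) = -2
∂y/∂w = x = 2
∂L/∂w = -2 × 2 = -4

Claimed value: -3
Incorrect: The correct gradient is -4.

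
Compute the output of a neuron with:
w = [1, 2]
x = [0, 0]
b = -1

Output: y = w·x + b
y = -1

y = (1)(0) + (2)(0) + -1 = -1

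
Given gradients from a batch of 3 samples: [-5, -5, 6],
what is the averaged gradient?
Average gradient = -1.333

Average = (1/3)(-5 + -5 + 6) = -4/3 = -1.333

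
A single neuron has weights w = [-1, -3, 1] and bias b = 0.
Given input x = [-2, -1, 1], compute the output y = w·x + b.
y = 6

y = (-1)(-2) + (-3)(-1) + (1)(1) + 0 = 6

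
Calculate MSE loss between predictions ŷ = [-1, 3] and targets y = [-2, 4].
MSE = 1

MSE = (1/2)((-1--2)² + (3-4)²) = (1/2)(1 + 1) = 1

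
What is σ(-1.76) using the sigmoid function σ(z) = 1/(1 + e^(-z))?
0.1468

sigmoid(-1.76) = 1/(1 + e^(1.76)) = 1/(1 + 5.812) = 0.1468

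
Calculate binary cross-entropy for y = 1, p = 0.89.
L = 0.1165

L = -1·log(0.89) - 0·log(0.11) = -log(0.89) = 0.1165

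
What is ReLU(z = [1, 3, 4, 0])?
h = [1, 3, 4, 0]

ReLU applied element-wise: max(0,1)=1, max(0,3)=3, max(0,4)=4, max(0,0)=0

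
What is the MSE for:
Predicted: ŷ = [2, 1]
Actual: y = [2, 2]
MSE = 0.5

MSE = (1/2)((2-2)² + (1-2)²) = (1/2)(0 + 1) = 0.5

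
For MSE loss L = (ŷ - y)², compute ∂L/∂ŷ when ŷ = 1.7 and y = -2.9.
∂L/∂ŷ = 9.2

∂L/∂ŷ = 2(ŷ - y) = 2(1.7 - -2.9) = 2(4.6) = 9.2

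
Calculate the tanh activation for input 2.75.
0.9919

tanh(2.75) = (e^(2.75) - e^(-2.75))/(e^(2.75) + e^(-2.75)) = 0.9919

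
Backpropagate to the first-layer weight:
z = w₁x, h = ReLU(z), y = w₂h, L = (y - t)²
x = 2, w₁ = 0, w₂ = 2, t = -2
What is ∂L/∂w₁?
∂L/∂w₁ = 0

Forward pass:
z = w₁x = 0×2 = 0
h = ReLU(0) = 0
y = w₂h = 2×0 = 0

Backward pass:
∂L/∂y = 2(y - t) = 2(0 - -2) = 4
∂y/∂h = w₂ = 2
∂h/∂z = 0 (ReLU derivative)
∂z/∂w₁ = x = 2

∂L/∂w₁ = 4 × 2 × 0 × 2 = 0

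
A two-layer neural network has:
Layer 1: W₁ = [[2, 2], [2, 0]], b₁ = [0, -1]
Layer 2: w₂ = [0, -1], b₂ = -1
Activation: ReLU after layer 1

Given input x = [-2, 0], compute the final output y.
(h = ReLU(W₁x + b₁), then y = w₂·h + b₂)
y = -1

Layer 1 pre-activation: z₁ = [-4, -5]
After ReLU: h = [0, 0]
Layer 2 output: y = 0×0 + -1×0 + -1 = -1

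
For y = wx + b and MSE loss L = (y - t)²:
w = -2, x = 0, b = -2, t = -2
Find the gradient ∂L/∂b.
∂L/∂b = 0

y = wx + b = (-2)(0) + -2 = -2
∂L/∂y = 2(y - t) = 2(-2 - -2) = 0
∂y/∂b = 1
∂L/∂b = ∂L/∂y · ∂y/∂b = 0 × 1 = 0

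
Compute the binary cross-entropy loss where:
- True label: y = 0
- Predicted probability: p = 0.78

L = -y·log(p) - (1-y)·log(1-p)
L = 1.514

L = -0·log(0.78) - 1·log(0.22) = -log(0.22) = 1.514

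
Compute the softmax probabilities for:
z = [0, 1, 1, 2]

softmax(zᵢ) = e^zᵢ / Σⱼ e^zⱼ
p = [0.0723, 0.1966, 0.1966, 0.5344]

exp(z) = [1, 2.718, 2.718, 7.389]
Sum = 13.83
p = [0.0723, 0.1966, 0.1966, 0.5344]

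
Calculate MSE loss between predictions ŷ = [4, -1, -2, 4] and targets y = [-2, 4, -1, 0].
MSE = 19.5

MSE = (1/4)((4--2)² + (-1-4)² + (-2--1)² + (4-0)²) = (1/4)(36 + 25 + 1 + 16) = 19.5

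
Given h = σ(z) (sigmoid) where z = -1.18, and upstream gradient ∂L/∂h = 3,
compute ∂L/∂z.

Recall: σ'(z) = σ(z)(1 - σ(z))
∂L/∂z = 0.5394

σ(-1.18) = 0.2351
σ'(-1.18) = σ(-1.18)(1 - σ(-1.18)) = 0.2351 × 0.7649 = 0.1798
∂L/∂z = ∂L/∂h · σ'(z) = 3 × 0.1798 = 0.5394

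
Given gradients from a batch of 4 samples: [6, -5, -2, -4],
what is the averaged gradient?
Average gradient = -1.25

Average = (1/4)(6 + -5 + -2 + -4) = -5/4 = -1.25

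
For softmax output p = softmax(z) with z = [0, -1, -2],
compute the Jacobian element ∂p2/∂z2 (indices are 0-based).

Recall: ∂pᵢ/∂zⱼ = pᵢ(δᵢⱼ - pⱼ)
∂p2/∂z2 = 0.08193

p = softmax(z) = [0.6652, 0.2447, 0.09003]
p2 = 0.09003

∂p2/∂z2 = p2(1 - p2) = 0.09003 × (1 - 0.09003) = 0.08193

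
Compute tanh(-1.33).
-0.8692

tanh(-1.33) = (e^(-1.33) - e^(1.33))/(e^(-1.33) + e^(1.33)) = -0.8692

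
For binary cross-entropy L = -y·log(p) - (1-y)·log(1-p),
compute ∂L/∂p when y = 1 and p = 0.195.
∂L/∂p = -5.128

∂L/∂p = -y/p + (1-y)/(1-p) = -1/0.195 + 0 = -5.128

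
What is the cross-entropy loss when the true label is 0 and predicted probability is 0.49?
L = 0.6733

L = -0·log(0.49) - 1·log(0.51) = -log(0.51) = 0.6733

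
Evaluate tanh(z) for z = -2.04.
-0.9667

tanh(-2.04) = (e^(-2.04) - e^(2.04))/(e^(-2.04) + e^(2.04)) = -0.9667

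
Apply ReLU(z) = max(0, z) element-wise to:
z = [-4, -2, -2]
h = [0, 0, 0]

ReLU applied element-wise: max(0,-4)=0, max(0,-2)=0, max(0,-2)=0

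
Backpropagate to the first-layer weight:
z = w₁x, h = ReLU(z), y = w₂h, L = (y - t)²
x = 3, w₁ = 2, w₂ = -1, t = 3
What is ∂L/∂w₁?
∂L/∂w₁ = 54

Forward pass:
z = w₁x = 2×3 = 6
h = ReLU(6) = 6
y = w₂h = -1×6 = -6

Backward pass:
∂L/∂y = 2(y - t) = 2(-6 - 3) = -18
∂y/∂h = w₂ = -1
∂h/∂z = 1 (ReLU derivative)
∂z/∂w₁ = x = 3

∂L/∂w₁ = -18 × -1 × 1 × 3 = 54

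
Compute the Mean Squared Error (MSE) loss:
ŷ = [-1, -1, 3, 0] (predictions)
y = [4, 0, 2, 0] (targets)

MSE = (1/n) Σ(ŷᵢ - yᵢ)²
MSE = 6.75

MSE = (1/4)((-1-4)² + (-1-0)² + (3-2)² + (0-0)²) = (1/4)(25 + 1 + 1 + 0) = 6.75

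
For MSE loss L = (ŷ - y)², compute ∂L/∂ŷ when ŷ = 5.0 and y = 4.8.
∂L/∂ŷ = 0.4

∂L/∂ŷ = 2(ŷ - y) = 2(5.0 - 4.8) = 2(0.2) = 0.4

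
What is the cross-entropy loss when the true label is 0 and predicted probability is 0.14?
L = 0.1508

L = -0·log(0.14) - 1·log(0.86) = -log(0.86) = 0.1508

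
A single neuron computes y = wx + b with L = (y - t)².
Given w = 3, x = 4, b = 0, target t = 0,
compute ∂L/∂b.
∂L/∂b = 24

y = wx + b = (3)(4) + 0 = 12
∂L/∂y = 2(y - t) = 2(12 - 0) = 24
∂y/∂b = 1
∂L/∂b = ∂L/∂y · ∂y/∂b = 24 × 1 = 24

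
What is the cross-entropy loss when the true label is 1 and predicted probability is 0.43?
L = 0.844

L = -1·log(0.43) - 0·log(0.57) = -log(0.43) = 0.844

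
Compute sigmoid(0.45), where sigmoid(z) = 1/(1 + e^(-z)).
0.6106

sigmoid(0.45) = 1/(1 + e^(-0.45)) = 1/(1 + 0.6376) = 0.6106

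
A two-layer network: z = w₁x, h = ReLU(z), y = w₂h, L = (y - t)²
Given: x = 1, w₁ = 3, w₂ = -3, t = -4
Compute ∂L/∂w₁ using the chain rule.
∂L/∂w₁ = 30

Forward pass:
z = w₁x = 3×1 = 3
h = ReLU(3) = 3
y = w₂h = -3×3 = -9

Backward pass:
∂L/∂y = 2(y - t) = 2(-9 - -4) = -10
∂y/∂h = w₂ = -3
∂h/∂z = 1 (ReLU derivative)
∂z/∂w₁ = x = 1

∂L/∂w₁ = -10 × -3 × 1 × 1 = 30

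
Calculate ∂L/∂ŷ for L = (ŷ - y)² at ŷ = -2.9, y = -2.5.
∂L/∂ŷ = -0.8

∂L/∂ŷ = 2(ŷ - y) = 2(-2.9 - -2.5) = 2(-0.4) = -0.8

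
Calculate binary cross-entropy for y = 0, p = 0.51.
L = 0.7133

L = -0·log(0.51) - 1·log(0.49) = -log(0.49) = 0.7133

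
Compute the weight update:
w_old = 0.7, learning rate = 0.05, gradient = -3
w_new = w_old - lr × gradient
w_new = 0.85

w_new = w - η·∂L/∂w = 0.7 - 0.05×(-3) = 0.7 - (-0.15) = 0.85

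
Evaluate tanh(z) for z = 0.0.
0

tanh(0.0) = (e^(0.0) - e^(0.0))/(e^(0.0) + e^(0.0)) = 0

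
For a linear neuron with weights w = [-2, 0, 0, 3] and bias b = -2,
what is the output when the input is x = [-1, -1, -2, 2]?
y = 6

y = (-2)(-1) + (0)(-1) + (0)(-2) + (3)(2) + -2 = 6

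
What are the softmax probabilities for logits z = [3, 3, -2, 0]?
p = [0.4863, 0.4863, 0.0033, 0.0242]

exp(z) = [20.09, 20.09, 0.1353, 1]
Sum = 41.31
p = [0.4863, 0.4863, 0.0033, 0.0242]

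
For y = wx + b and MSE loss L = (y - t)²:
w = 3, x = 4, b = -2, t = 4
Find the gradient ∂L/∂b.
∂L/∂b = 12

y = wx + b = (3)(4) + -2 = 10
∂L/∂y = 2(y - t) = 2(10 - 4) = 12
∂y/∂b = 1
∂L/∂b = ∂L/∂y · ∂y/∂b = 12 × 1 = 12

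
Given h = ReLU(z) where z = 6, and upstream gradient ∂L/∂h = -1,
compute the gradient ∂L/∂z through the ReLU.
∂L/∂z = -1

h = ReLU(6) = 6
Since z > 0: ∂h/∂z = 1
∂L/∂z = ∂L/∂h · ∂h/∂z = -1 × 1 = -1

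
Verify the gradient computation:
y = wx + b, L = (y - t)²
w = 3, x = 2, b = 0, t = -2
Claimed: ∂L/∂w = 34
Incorrect

y = (3)(2) + 0 = 6
∂L/∂y = 2(y - t) = 2(6 - -2) = 16
∂y/∂w = x = 2
∂L/∂w = 16 × 2 = 32

Claimed value: 34
Incorrect: The correct gradient is 32.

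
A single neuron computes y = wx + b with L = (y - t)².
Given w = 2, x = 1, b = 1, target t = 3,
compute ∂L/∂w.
∂L/∂w = 0

y = wx + b = (2)(1) + 1 = 3
∂L/∂y = 2(y - t) = 2(3 - 3) = 0
∂y/∂w = x = 1
∂L/∂w = ∂L/∂y · ∂y/∂w = 0 × 1 = 0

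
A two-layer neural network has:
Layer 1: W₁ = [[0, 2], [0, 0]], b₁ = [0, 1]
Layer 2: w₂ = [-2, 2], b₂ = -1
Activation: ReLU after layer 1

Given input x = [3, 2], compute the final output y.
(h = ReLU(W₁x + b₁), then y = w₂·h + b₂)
y = -7

Layer 1 pre-activation: z₁ = [4, 1]
After ReLU: h = [4, 1]
Layer 2 output: y = -2×4 + 2×1 + -1 = -7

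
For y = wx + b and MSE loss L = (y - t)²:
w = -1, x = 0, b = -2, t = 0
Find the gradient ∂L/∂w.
∂L/∂w = 0

y = wx + b = (-1)(0) + -2 = -2
∂L/∂y = 2(y - t) = 2(-2 - 0) = -4
∂y/∂w = x = 0
∂L/∂w = ∂L/∂y · ∂y/∂w = -4 × 0 = 0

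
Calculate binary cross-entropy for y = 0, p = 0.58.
L = 0.8675

L = -0·log(0.58) - 1·log(0.42) = -log(0.42) = 0.8675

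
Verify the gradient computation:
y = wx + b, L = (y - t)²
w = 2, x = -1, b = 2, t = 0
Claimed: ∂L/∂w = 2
Incorrect

y = (2)(-1) + 2 = 0
∂L/∂y = 2(y - t) = 2(0 - 0) = 0
∂y/∂w = x = -1
∂L/∂w = 0 × -1 = 0

Claimed value: 2
Incorrect: The correct gradient is 0.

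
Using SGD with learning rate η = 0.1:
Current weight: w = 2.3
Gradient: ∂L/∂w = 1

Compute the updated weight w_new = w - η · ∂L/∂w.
w_new = 2.2

w_new = w - η·∂L/∂w = 2.3 - 0.1×(1) = 2.3 - (0.1) = 2.2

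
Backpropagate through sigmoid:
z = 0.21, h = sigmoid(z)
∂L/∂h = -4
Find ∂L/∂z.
∂L/∂z = -0.9891

σ(0.21) = 0.5523
σ'(0.21) = σ(0.21)(1 - σ(0.21)) = 0.5523 × 0.4477 = 0.2473
∂L/∂z = ∂L/∂h · σ'(z) = -4 × 0.2473 = -0.9891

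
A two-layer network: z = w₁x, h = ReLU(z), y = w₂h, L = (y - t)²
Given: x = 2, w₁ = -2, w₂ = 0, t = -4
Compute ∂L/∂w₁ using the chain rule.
∂L/∂w₁ = 0

Forward pass:
z = w₁x = -2×2 = -4
h = ReLU(-4) = 0
y = w₂h = 0×0 = 0

Backward pass:
∂L/∂y = 2(y - t) = 2(0 - -4) = 8
∂y/∂h = w₂ = 0
∂h/∂z = 0 (ReLU derivative)
∂z/∂w₁ = x = 2

∂L/∂w₁ = 8 × 0 × 0 × 2 = 0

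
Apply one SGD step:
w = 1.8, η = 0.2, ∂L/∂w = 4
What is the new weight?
w_new = 1

w_new = w - η·∂L/∂w = 1.8 - 0.2×(4) = 1.8 - (0.8) = 1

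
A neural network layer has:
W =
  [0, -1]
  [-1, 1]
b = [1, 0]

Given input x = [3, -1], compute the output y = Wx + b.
y = [2, -4]

Wx = [0×3 + -1×-1, -1×3 + 1×-1]
   = [1, -4]
y = Wx + b = [1 + 1, -4 + 0] = [2, -4]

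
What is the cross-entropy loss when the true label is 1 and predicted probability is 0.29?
L = 1.238

L = -1·log(0.29) - 0·log(0.71) = -log(0.29) = 1.238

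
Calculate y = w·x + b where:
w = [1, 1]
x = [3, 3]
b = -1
y = 5

y = (1)(3) + (1)(3) + -1 = 5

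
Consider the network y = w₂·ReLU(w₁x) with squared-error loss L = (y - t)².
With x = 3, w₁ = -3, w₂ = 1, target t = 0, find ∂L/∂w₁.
∂L/∂w₁ = 0

Forward pass:
z = w₁x = -3×3 = -9
h = ReLU(-9) = 0
y = w₂h = 1×0 = 0

Backward pass:
∂L/∂y = 2(y - t) = 2(0 - 0) = 0
∂y/∂h = w₂ = 1
∂h/∂z = 0 (ReLU derivative)
∂z/∂w₁ = x = 3

∂L/∂w₁ = 0 × 1 × 0 × 3 = 0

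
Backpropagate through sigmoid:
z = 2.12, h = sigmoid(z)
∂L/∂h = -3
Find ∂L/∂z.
∂L/∂z = -0.287

σ(2.12) = 0.8928
σ'(2.12) = σ(2.12)(1 - σ(2.12)) = 0.8928 × 0.1072 = 0.09568
∂L/∂z = ∂L/∂h · σ'(z) = -3 × 0.09568 = -0.287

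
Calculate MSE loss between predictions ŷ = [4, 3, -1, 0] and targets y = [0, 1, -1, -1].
MSE = 5.25

MSE = (1/4)((4-0)² + (3-1)² + (-1--1)² + (0--1)²) = (1/4)(16 + 4 + 0 + 1) = 5.25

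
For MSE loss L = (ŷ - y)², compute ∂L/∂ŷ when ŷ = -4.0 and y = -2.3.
∂L/∂ŷ = -3.4

∂L/∂ŷ = 2(ŷ - y) = 2(-4.0 - -2.3) = 2(-1.7) = -3.4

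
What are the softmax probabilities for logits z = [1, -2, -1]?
p = [0.8438, 0.042, 0.1142]

exp(z) = [2.718, 0.1353, 0.3679]
Sum = 3.221
p = [0.8438, 0.042, 0.1142]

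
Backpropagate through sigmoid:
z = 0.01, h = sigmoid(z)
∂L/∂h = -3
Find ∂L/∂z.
∂L/∂z = -0.75

σ(0.01) = 0.5025
σ'(0.01) = σ(0.01)(1 - σ(0.01)) = 0.5025 × 0.4975 = 0.25
∂L/∂z = ∂L/∂h · σ'(z) = -3 × 0.25 = -0.75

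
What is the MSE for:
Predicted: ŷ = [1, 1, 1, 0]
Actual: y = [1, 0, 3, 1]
MSE = 1.5

MSE = (1/4)((1-1)² + (1-0)² + (1-3)² + (0-1)²) = (1/4)(0 + 1 + 4 + 1) = 1.5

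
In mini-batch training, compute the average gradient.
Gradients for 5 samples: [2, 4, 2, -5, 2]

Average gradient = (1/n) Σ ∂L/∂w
Average gradient = 1

Average = (1/5)(2 + 4 + 2 + -5 + 2) = 5/5 = 1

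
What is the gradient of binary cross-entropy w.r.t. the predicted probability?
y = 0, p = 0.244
∂L/∂p = 1.323

∂L/∂p = -y/p + (1-y)/(1-p) = 0 + 1/0.756 = 1.323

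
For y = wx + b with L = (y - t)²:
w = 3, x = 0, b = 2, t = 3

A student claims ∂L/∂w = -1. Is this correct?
Incorrect

y = (3)(0) + 2 = 2
∂L/∂y = 2(y - t) = 2(2 - 3) = -2
∂y/∂w = x = 0
∂L/∂w = -2 × 0 = 0

Claimed value: -1
Incorrect: The correct gradient is 0.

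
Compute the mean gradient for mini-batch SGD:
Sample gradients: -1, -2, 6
Average gradient = 1

Average = (1/3)(-1 + -2 + 6) = 3/3 = 1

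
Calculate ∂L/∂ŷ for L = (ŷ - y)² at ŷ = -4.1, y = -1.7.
∂L/∂ŷ = -4.8

∂L/∂ŷ = 2(ŷ - y) = 2(-4.1 - -1.7) = 2(-2.4) = -4.8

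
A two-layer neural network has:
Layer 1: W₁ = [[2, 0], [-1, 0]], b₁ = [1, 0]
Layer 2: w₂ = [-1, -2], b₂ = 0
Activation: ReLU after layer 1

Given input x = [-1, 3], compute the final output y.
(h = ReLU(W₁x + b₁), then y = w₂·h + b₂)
y = -2

Layer 1 pre-activation: z₁ = [-1, 1]
After ReLU: h = [0, 1]
Layer 2 output: y = -1×0 + -2×1 + 0 = -2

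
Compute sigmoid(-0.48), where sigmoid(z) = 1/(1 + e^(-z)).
0.3823

sigmoid(-0.48) = 1/(1 + e^(0.48)) = 1/(1 + 1.616) = 0.3823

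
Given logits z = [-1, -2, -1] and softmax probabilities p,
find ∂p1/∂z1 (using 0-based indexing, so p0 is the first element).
∂p1/∂z1 = 0.1312

p = softmax(z) = [0.4223, 0.1554, 0.4223]
p1 = 0.1554

∂p1/∂z1 = p1(1 - p1) = 0.1554 × (1 - 0.1554) = 0.1312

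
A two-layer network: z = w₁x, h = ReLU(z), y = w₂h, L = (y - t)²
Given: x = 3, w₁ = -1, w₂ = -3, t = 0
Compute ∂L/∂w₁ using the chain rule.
∂L/∂w₁ = 0

Forward pass:
z = w₁x = -1×3 = -3
h = ReLU(-3) = 0
y = w₂h = -3×0 = 0

Backward pass:
∂L/∂y = 2(y - t) = 2(0 - 0) = 0
∂y/∂h = w₂ = -3
∂h/∂z = 0 (ReLU derivative)
∂z/∂w₁ = x = 3

∂L/∂w₁ = 0 × -3 × 0 × 3 = 0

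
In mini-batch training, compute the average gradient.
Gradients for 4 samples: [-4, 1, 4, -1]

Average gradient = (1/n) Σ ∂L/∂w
Average gradient = 0

Average = (1/4)(-4 + 1 + 4 + -1) = 0/4 = 0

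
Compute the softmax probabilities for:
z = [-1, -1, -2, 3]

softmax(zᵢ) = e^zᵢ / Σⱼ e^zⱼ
p = [0.0176, 0.0176, 0.0065, 0.9584]

exp(z) = [0.3679, 0.3679, 0.1353, 20.09]
Sum = 20.96
p = [0.0176, 0.0176, 0.0065, 0.9584]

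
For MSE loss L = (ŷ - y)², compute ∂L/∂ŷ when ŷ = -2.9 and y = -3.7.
∂L/∂ŷ = 1.6

∂L/∂ŷ = 2(ŷ - y) = 2(-2.9 - -3.7) = 2(0.8) = 1.6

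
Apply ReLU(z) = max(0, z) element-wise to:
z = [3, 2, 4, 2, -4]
h = [3, 2, 4, 2, 0]

ReLU applied element-wise: max(0,3)=3, max(0,2)=2, max(0,4)=4, max(0,2)=2, max(0,-4)=0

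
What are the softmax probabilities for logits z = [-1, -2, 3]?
p = [0.0179, 0.0066, 0.9756]

exp(z) = [0.3679, 0.1353, 20.09]
Sum = 20.59
p = [0.0179, 0.0066, 0.9756]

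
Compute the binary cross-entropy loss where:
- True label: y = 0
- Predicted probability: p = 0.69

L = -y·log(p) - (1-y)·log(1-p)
L = 1.171

L = -0·log(0.69) - 1·log(0.31) = -log(0.31) = 1.171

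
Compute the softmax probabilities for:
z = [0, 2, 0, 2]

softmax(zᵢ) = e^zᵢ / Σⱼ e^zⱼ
p = [0.0596, 0.4404, 0.0596, 0.4404]

exp(z) = [1, 7.389, 1, 7.389]
Sum = 16.78
p = [0.0596, 0.4404, 0.0596, 0.4404]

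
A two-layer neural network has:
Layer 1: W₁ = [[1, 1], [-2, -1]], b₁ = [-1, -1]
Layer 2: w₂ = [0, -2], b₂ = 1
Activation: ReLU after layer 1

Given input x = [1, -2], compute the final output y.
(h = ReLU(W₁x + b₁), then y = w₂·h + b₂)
y = 1

Layer 1 pre-activation: z₁ = [-2, -1]
After ReLU: h = [0, 0]
Layer 2 output: y = 0×0 + -2×0 + 1 = 1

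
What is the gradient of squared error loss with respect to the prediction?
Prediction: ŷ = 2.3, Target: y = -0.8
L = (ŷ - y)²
∂L/∂ŷ = 6.2

∂L/∂ŷ = 2(ŷ - y) = 2(2.3 - -0.8) = 2(3.1) = 6.2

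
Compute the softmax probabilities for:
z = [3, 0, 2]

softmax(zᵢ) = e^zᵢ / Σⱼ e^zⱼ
p = [0.7054, 0.0351, 0.2595]

exp(z) = [20.09, 1, 7.389]
Sum = 28.47
p = [0.7054, 0.0351, 0.2595]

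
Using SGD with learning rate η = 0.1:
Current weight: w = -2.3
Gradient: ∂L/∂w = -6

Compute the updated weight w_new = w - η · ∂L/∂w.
w_new = -1.7

w_new = w - η·∂L/∂w = -2.3 - 0.1×(-6) = -2.3 - (-0.6) = -1.7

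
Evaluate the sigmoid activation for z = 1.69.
0.8442

sigmoid(1.69) = 1/(1 + e^(-1.69)) = 1/(1 + 0.1845) = 0.8442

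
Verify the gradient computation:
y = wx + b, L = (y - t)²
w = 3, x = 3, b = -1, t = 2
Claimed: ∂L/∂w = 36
Correct

y = (3)(3) + -1 = 8
∂L/∂y = 2(y - t) = 2(8 - 2) = 12
∂y/∂w = x = 3
∂L/∂w = 12 × 3 = 36

Claimed value: 36
Correct: The correct gradient is 36.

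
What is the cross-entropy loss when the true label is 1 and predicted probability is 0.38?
L = 0.9676

L = -1·log(0.38) - 0·log(0.62) = -log(0.38) = 0.9676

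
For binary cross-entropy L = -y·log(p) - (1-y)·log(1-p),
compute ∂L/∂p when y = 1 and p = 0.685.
∂L/∂p = -1.46

∂L/∂p = -y/p + (1-y)/(1-p) = -1/0.685 + 0 = -1.46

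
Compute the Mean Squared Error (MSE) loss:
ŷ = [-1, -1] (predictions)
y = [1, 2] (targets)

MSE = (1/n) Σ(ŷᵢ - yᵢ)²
MSE = 6.5

MSE = (1/2)((-1-1)² + (-1-2)²) = (1/2)(4 + 9) = 6.5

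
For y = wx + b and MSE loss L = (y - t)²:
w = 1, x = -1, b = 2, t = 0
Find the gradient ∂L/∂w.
∂L/∂w = -2

y = wx + b = (1)(-1) + 2 = 1
∂L/∂y = 2(y - t) = 2(1 - 0) = 2
∂y/∂w = x = -1
∂L/∂w = ∂L/∂y · ∂y/∂w = 2 × -1 = -2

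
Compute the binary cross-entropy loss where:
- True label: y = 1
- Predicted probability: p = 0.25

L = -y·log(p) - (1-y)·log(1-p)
L = 1.386

L = -1·log(0.25) - 0·log(0.75) = -log(0.25) = 1.386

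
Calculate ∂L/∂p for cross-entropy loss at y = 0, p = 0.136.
∂L/∂p = 1.157

∂L/∂p = -y/p + (1-y)/(1-p) = 0 + 1/0.864 = 1.157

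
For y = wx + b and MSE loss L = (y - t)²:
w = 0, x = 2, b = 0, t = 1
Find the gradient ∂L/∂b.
∂L/∂b = -2

y = wx + b = (0)(2) + 0 = 0
∂L/∂y = 2(y - t) = 2(0 - 1) = -2
∂y/∂b = 1
∂L/∂b = ∂L/∂y · ∂y/∂b = -2 × 1 = -2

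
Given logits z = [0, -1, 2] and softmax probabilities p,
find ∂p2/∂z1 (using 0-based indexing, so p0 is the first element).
∂p2/∂z1 = -0.03545

p = softmax(z) = [0.1142, 0.04201, 0.8438]
p2 = 0.8438, p1 = 0.04201

∂p2/∂z1 = -p2 × p1 = -0.8438 × 0.04201 = -0.03545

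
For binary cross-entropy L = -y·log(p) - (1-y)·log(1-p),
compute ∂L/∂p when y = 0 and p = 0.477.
∂L/∂p = 1.912

∂L/∂p = -y/p + (1-y)/(1-p) = 0 + 1/0.523 = 1.912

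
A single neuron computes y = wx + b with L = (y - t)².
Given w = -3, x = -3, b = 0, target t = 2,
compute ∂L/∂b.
∂L/∂b = 14

y = wx + b = (-3)(-3) + 0 = 9
∂L/∂y = 2(y - t) = 2(9 - 2) = 14
∂y/∂b = 1
∂L/∂b = ∂L/∂y · ∂y/∂b = 14 × 1 = 14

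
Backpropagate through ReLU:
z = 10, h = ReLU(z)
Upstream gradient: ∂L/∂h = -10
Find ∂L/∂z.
∂L/∂z = -10

h = ReLU(10) = 10
Since z > 0: ∂h/∂z = 1
∂L/∂z = ∂L/∂h · ∂h/∂z = -10 × 1 = -10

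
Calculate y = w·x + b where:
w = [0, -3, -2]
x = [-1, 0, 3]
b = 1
y = -5

y = (0)(-1) + (-3)(0) + (-2)(3) + 1 = -5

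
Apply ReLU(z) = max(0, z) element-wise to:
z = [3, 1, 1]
h = [3, 1, 1]

ReLU applied element-wise: max(0,3)=3, max(0,1)=1, max(0,1)=1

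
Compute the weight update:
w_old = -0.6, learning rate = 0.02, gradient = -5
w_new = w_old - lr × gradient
w_new = -0.5

w_new = w - η·∂L/∂w = -0.6 - 0.02×(-5) = -0.6 - (-0.1) = -0.5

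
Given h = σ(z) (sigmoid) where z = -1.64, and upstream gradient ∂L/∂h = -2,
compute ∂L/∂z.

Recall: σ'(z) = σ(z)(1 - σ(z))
∂L/∂z = -0.2721

σ(-1.64) = 0.1625
σ'(-1.64) = σ(-1.64)(1 - σ(-1.64)) = 0.1625 × 0.8375 = 0.1361
∂L/∂z = ∂L/∂h · σ'(z) = -2 × 0.1361 = -0.2721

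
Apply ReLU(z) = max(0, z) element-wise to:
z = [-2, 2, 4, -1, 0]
h = [0, 2, 4, 0, 0]

ReLU applied element-wise: max(0,-2)=0, max(0,2)=2, max(0,4)=4, max(0,-1)=0, max(0,0)=0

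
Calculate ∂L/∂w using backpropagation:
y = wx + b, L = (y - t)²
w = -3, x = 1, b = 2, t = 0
∂L/∂w = -2

y = wx + b = (-3)(1) + 2 = -1
∂L/∂y = 2(y - t) = 2(-1 - 0) = -2
∂y/∂w = x = 1
∂L/∂w = ∂L/∂y · ∂y/∂w = -2 × 1 = -2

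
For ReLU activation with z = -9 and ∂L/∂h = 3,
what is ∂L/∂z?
∂L/∂z = 0

h = ReLU(-9) = 0
Since z < 0: ∂h/∂z = 0
∂L/∂z = ∂L/∂h · ∂h/∂z = 3 × 0 = 0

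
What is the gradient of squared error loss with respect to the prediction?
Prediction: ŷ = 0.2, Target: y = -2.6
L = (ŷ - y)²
∂L/∂ŷ = 5.6

∂L/∂ŷ = 2(ŷ - y) = 2(0.2 - -2.6) = 2(2.8) = 5.6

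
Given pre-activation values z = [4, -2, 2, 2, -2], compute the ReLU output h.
h = [4, 0, 2, 2, 0]

ReLU applied element-wise: max(0,4)=4, max(0,-2)=0, max(0,2)=2, max(0,2)=2, max(0,-2)=0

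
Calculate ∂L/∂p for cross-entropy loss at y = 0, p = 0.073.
∂L/∂p = 1.079

∂L/∂p = -y/p + (1-y)/(1-p) = 0 + 1/0.927 = 1.079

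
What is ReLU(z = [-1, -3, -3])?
h = [0, 0, 0]

ReLU applied element-wise: max(0,-1)=0, max(0,-3)=0, max(0,-3)=0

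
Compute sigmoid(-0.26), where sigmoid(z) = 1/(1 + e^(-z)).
0.4354

sigmoid(-0.26) = 1/(1 + e^(0.26)) = 1/(1 + 1.297) = 0.4354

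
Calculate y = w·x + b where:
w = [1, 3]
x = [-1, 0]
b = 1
y = 0

y = (1)(-1) + (3)(0) + 1 = 0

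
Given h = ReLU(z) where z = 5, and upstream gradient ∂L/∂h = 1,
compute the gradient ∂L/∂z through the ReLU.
∂L/∂z = 1

h = ReLU(5) = 5
Since z > 0: ∂h/∂z = 1
∂L/∂z = ∂L/∂h · ∂h/∂z = 1 × 1 = 1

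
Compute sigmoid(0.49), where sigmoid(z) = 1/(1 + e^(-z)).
0.6201

sigmoid(0.49) = 1/(1 + e^(-0.49)) = 1/(1 + 0.6126) = 0.6201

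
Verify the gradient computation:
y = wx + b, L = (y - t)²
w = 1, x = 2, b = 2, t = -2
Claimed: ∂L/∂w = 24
Correct

y = (1)(2) + 2 = 4
∂L/∂y = 2(y - t) = 2(4 - -2) = 12
∂y/∂w = x = 2
∂L/∂w = 12 × 2 = 24

Claimed value: 24
Correct: The correct gradient is 24.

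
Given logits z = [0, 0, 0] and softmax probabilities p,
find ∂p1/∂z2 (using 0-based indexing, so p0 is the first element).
∂p1/∂z2 = -0.1111

p = softmax(z) = [0.3333, 0.3333, 0.3333]
p1 = 0.3333, p2 = 0.3333

∂p1/∂z2 = -p1 × p2 = -0.3333 × 0.3333 = -0.1111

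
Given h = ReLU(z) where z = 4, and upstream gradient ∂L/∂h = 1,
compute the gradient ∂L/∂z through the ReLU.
∂L/∂z = 1

h = ReLU(4) = 4
Since z > 0: ∂h/∂z = 1
∂L/∂z = ∂L/∂h · ∂h/∂z = 1 × 1 = 1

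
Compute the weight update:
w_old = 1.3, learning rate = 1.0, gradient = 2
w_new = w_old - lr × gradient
w_new = -0.7

w_new = w - η·∂L/∂w = 1.3 - 1.0×(2) = 1.3 - (2) = -0.7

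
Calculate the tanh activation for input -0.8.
-0.664

tanh(-0.8) = (e^(-0.8) - e^(0.8))/(e^(-0.8) + e^(0.8)) = -0.664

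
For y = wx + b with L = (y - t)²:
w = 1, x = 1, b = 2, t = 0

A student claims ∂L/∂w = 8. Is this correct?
Incorrect

y = (1)(1) + 2 = 3
∂L/∂y = 2(y - t) = 2(3 - 0) = 6
∂y/∂w = x = 1
∂L/∂w = 6 × 1 = 6

Claimed value: 8
Incorrect: The correct gradient is 6.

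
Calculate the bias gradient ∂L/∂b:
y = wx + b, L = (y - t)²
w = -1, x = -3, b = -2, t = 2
∂L/∂b = -2

y = wx + b = (-1)(-3) + -2 = 1
∂L/∂y = 2(y - t) = 2(1 - 2) = -2
∂y/∂b = 1
∂L/∂b = ∂L/∂y · ∂y/∂b = -2 × 1 = -2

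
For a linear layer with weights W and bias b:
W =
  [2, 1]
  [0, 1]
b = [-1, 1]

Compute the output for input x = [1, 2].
y = [3, 3]

Wx = [2×1 + 1×2, 0×1 + 1×2]
   = [4, 2]
y = Wx + b = [4 + -1, 2 + 1] = [3, 3]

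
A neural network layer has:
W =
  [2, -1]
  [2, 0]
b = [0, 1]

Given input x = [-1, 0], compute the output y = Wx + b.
y = [-2, -1]

Wx = [2×-1 + -1×0, 2×-1 + 0×0]
   = [-2, -2]
y = Wx + b = [-2 + 0, -2 + 1] = [-2, -1]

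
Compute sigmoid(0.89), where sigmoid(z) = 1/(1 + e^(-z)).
0.7089

sigmoid(0.89) = 1/(1 + e^(-0.89)) = 1/(1 + 0.4107) = 0.7089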